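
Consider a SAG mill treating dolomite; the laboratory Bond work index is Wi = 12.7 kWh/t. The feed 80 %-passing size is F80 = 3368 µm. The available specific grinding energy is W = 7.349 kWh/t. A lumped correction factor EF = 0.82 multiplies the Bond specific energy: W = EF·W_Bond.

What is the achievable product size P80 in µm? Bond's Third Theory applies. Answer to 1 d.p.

P80 = 129.7 µm

W = 10·Wi·(P80^(-½) − F80^(-½))
W_Bond = W / EF = 7.349 / 0.82 = 8.9622 kWh/t
⇒ 1/√P80 = W_Bond/(10 Wi) + 1/√F80
  = 8.9622/(10·12.7) + 1/√3368 = 0.070568 + 0.017231 = 0.087800
P80 = (1/0.087800)² = 11.3896² = 129.72 µm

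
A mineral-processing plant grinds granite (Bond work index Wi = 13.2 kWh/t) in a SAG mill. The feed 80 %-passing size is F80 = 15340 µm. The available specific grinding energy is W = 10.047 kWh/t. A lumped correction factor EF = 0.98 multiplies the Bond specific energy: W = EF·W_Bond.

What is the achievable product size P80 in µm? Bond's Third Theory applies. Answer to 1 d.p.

P80 = 136.0 µm

W_Bond = 10·Wi·(1/√P₈₀ − 1/√F₈₀)
W_Bond = W / EF = 10.047 / 0.98 = 10.2520 kWh/t
⇒ 1/√P80 = W_Bond/(10·Wi) + 1/√F80
  = 10.2520/(10·13.2) + 1/√15340 = 0.077667 + 0.008074 = 0.085741
P80 = (1/0.085741)² = 11.6630² = 136.03 µm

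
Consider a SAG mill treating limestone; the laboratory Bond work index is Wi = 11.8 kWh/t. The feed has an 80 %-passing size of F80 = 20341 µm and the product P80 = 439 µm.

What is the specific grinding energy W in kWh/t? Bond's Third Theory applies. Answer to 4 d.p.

W = 4.8045 kWh/t

Bond: W = 10·Wi·(1/√P80 − 1/√F80)
1/√439 = 0.047727;  1/√20341 = 0.007012
W = 10·11.8·(0.047727 − 0.007012) = 4.8045 kWh/t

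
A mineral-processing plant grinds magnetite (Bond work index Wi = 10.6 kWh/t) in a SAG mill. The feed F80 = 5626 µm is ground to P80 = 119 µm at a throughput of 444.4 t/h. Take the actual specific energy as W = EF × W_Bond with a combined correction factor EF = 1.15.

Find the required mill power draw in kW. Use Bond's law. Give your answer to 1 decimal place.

W = 10 Wi (P80^-0.5 − F80^-0.5)
W = 10·10.6·(1/√119 − 1/√5626) = 10·10.6·(0.078338) = 8.3038 kWh/t
Corrected W = EF·W_Bond = 1.15·8.3038 = 9.5494 kWh/t
Power = W × throughput = 9.5494 kWh/t × 444.4 t/h = 4243.7 kW

P = 4243.7 kW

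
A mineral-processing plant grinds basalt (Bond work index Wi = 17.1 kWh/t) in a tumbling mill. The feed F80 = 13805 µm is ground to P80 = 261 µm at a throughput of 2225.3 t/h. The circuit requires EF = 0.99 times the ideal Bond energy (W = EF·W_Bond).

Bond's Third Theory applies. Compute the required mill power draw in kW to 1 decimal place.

Bond: W = 10·Wi·(1/√P80 − 1/√F80)
W = 10·17.1·(1/√261 − 1/√13805) = 10·17.1·(0.053387) = 9.1292 kWh/t
With EF = 0.99: W = 9.1292·0.99 = 9.0380 kWh/t
P = W·T = 9.0380·2225.3 = 20112.2 kW

P = 20112.2 kW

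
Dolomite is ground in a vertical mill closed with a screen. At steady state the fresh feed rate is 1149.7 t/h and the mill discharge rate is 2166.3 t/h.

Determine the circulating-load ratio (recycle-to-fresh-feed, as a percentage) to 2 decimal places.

CL = 88.42 %

Mill node: discharge = fresh + recycle.
R = M − F = 2166.3 − 1149.7 = 1016.6 t/h
CL = 100·R/F = 100·1016.6/1149.7 = 88.42 %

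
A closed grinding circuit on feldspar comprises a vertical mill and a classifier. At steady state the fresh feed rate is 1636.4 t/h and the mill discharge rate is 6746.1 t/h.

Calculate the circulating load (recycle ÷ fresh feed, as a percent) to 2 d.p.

CL = 312.25 %

Mill node: discharge = fresh + recycle.
R = M − F = 6746.1 − 1636.4 = 5109.7 t/h
CL = 100·R/F = 100·5109.7/1636.4 = 312.25 %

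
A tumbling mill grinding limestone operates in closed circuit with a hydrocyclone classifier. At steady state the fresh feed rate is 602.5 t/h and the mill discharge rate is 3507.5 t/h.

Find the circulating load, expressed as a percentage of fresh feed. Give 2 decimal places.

CL = 482.16 %

Steady state: M = F + R.
R = M − F = 3507.5 − 602.5 = 2905.0 t/h
CL = 100·R/F = 100·2905.0/602.5 = 482.16 %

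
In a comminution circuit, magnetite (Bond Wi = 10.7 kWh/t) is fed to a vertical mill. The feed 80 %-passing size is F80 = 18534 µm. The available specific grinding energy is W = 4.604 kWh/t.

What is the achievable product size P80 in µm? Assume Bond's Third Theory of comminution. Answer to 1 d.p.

W = 10 Wi / √P80 − 10 Wi / √F80
⇒ 1/√P80 = W/(10·Wi) + 1/√F80
  = 4.6040/(10·10.7) + 1/√18534 = 0.043028 + 0.007345 = 0.050373
P80 = (1/0.050373)² = 19.8517² = 394.09 µm

P80 = 394.1 µm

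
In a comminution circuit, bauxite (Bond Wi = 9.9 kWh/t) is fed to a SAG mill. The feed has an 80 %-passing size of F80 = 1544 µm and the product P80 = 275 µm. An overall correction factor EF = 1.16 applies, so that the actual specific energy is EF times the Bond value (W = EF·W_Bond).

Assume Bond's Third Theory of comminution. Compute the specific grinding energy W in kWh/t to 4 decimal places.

W = 10 Wi / √P80 − 10 Wi / √F80
1/√275 = 0.060302;  1/√1544 = 0.025449
W = 10·9.9·(0.060302 − 0.025449) = 3.4504 kWh/t
With EF = 1.16: W = 3.4504·1.16 = 4.0025 kWh/t

W = 4.0025 kWh/t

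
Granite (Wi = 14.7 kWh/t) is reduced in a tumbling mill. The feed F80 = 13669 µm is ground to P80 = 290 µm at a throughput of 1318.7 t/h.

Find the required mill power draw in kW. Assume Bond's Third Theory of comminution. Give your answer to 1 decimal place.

Bond: W = 10·Wi·(1/√P80 − 1/√F80)
W = 10·14.7·(1/√290 − 1/√13669) = 10·14.7·(0.050169) = 7.3748 kWh/t
P = W·T = 7.3748·1318.7 = 9725.2 kW

P = 9725.2 kW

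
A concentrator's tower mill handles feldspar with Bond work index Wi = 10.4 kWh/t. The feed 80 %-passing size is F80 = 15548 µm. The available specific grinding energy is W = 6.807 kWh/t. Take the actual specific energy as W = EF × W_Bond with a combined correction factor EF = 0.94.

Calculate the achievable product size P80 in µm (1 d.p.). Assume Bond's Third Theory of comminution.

W = 10·Wi·[P80^(−½) − F80^(−½)]
W_Bond = W / EF = 6.807 / 0.94 = 7.2415 kWh/t
⇒ 1/√P80 = W_Bond/(10 Wi) + 1/√F80
  = 7.2415/(10·10.4) + 1/√15548 = 0.069630 + 0.008020 = 0.077649
P80 = (1/0.077649)² = 12.8784² = 165.85 µm

P80 = 165.9 µm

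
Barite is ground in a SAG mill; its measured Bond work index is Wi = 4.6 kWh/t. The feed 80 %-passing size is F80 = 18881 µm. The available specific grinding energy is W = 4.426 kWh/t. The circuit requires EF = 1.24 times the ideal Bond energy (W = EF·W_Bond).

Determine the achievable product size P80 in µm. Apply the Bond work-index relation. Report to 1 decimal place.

P80 = 138.8 µm

W = 10 Wi / √P80 − 10 Wi / √F80
W_Bond = W / EF = 4.426 / 1.24 = 3.5694 kWh/t
⇒ 1/√P80 = W_Bond/(10·Wi) + 1/√F80
  = 3.5694/(10·4.6) + 1/√18881 = 0.077595 + 0.007278 = 0.084872
P80 = (1/0.084872)² = 11.7824² = 138.83 µm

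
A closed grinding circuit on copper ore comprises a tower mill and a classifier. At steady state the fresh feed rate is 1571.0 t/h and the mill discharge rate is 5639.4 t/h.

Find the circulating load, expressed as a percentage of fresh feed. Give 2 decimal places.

CL = 258.97 %

M = F + R at steady state, so:
R = M − F = 5639.4 − 1571.0 = 4068.4 t/h
CL = 100·R/F = 100·4068.4/1571.0 = 258.97 %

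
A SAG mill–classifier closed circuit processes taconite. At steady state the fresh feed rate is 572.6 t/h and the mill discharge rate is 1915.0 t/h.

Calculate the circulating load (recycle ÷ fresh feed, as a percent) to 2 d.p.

CL = 234.44 %

Discharge = new feed + return, hence
R = M − F = 1915.0 − 572.6 = 1342.4 t/h
CL = 100·R/F = 100·1342.4/572.6 = 234.44 %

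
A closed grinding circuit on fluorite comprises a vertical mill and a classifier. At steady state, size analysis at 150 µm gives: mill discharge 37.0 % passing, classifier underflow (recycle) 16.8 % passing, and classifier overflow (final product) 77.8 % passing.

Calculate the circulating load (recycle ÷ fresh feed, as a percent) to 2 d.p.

CL = 201.98 %

Let r = R/F. Size balance at 150 µm:
(1+r)d = ru + o → r = (o−d)/(d−u)
r = (77.8 − 37.0)/(37.0 − 16.8) = 40.8/20.2 = 2.0198
CL = 100·r = 201.98 %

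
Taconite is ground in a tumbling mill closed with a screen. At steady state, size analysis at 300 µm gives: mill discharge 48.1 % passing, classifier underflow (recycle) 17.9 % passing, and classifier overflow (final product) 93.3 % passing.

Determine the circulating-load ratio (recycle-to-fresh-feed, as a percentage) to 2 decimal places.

Two-product formula at 300 µm:
d + r·d = r·u + o → r(d−u) = o−d
r = (93.3 − 48.1)/(48.1 − 17.9) = 45.2/30.2 = 1.4967
CL = 100·r = 149.67 %

CL = 149.67 %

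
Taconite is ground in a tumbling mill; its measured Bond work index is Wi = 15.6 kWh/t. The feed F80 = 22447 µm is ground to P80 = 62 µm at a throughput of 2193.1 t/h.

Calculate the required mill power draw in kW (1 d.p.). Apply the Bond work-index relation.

W = 10·Wi·[P80^(−½) − F80^(−½)]
W = 10·15.6·(1/√62 − 1/√22447) = 10·15.6·(0.120326) = 18.7708 kWh/t
P = W·T = 18.7708·2193.1 = 41166.2 kW

P = 41166.2 kW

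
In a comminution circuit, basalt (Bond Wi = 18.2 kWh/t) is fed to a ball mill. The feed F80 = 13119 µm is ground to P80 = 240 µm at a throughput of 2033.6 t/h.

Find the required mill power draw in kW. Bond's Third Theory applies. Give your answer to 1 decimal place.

W_Bond = 10·Wi·(1/√P₈₀ − 1/√F₈₀)
W = 10·18.2·(1/√240 − 1/√13119) = 10·18.2·(0.055819) = 10.1591 kWh/t
P_mill = W·ṁ = 10.1591·2033.6 = 20659.5 kW

P = 20659.5 kW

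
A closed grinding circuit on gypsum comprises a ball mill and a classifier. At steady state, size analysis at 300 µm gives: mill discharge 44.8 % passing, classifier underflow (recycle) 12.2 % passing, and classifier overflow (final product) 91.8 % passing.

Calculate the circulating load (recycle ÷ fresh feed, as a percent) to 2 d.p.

CL = 144.17 %

Classifier node, passing 300 µm:
r = (o − d)/(d − u)
r = (91.8 − 44.8)/(44.8 − 12.2) = 47.0/32.6 = 1.4417
CL = 100·r = 144.17 %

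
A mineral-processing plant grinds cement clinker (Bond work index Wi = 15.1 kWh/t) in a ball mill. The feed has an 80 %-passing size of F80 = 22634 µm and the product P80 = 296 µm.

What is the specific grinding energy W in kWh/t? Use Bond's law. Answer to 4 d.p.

W = 7.7730 kWh/t

W = 10 Wi (1/√P80 − 1/√F80)  [Bond]
1/√296 = 0.058124;  1/√22634 = 0.006647
W = 10·15.1·(0.058124 − 0.006647) = 7.7730 kWh/t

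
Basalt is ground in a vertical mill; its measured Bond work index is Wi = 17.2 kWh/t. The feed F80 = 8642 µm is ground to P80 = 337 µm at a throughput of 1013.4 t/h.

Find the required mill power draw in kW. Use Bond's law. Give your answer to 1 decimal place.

P = 7620.0 kW

W = 10·Wi·(P80^(-½) − F80^(-½))
W = 10·17.2·(1/√337 − 1/√8642) = 10·17.2·(0.043716) = 7.5192 kWh/t
Power = W × throughput = 7.5192 kWh/t × 1013.4 t/h = 7620.0 kW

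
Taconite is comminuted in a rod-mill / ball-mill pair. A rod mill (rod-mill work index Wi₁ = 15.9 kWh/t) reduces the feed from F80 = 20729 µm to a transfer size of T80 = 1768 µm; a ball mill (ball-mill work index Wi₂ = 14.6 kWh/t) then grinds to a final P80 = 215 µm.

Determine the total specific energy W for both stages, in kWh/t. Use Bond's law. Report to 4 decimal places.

W = 9.1619 kWh/t

W_Bond = 10·Wi·(1/√P₈₀ − 1/√F₈₀)
Stage 1 (20729→1768 µm, Wi₁=15.9): W₁ = 10·15.9·(0.023783 − 0.006946) = 2.6771 kWh/t
Stage 2 (1768→215 µm, Wi₂=14.6): W₂ = 10·14.6·(0.068199 − 0.023783) = 6.4849 kWh/t
W = W₁ + W₂ = 2.6771 + 6.4849 = 9.1619 kWh/t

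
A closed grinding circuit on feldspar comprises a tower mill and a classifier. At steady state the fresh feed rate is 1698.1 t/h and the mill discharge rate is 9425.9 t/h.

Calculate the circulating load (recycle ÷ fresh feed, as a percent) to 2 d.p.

M = F + R at steady state, so:
R = M − F = 9425.9 − 1698.1 = 7727.8 t/h
CL = 100·R/F = 100·7727.8/1698.1 = 455.09 %

CL = 455.09 %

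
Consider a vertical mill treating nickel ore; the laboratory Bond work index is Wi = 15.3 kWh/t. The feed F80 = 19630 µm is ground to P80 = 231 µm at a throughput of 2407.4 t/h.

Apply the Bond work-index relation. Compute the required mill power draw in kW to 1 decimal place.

P = 21605.5 kW

Bond:  W = 10 Wi (1/√P − 1/√F)
W = 10·15.3·(1/√231 − 1/√19630) = 10·15.3·(0.058658) = 8.9746 kWh/t
Power = W × throughput = 8.9746 kWh/t × 2407.4 t/h = 21605.5 kW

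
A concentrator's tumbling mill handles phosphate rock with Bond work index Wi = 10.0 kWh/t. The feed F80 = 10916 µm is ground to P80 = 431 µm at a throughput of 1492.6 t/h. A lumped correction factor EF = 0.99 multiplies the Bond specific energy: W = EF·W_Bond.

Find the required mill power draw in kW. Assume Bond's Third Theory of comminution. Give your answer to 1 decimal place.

P = 5703.4 kW

W_Bond = 10·Wi·(1/√P₈₀ − 1/√F₈₀)
W = 10·10.0·(1/√431 − 1/√10916) = 10·10.0·(0.038597) = 3.8597 kWh/t
Corrected W = EF·W_Bond = 0.99·3.8597 = 3.8211 kWh/t
P_mill = W·ṁ = 3.8211·1492.6 = 5703.4 kW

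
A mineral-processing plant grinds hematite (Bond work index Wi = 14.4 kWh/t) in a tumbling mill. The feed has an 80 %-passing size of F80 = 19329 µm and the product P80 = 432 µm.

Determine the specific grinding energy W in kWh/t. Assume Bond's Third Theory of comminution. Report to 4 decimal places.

W = 10 Wi (1/√P80 − 1/√F80)  [Bond]
1/√432 = 0.048113;  1/√19329 = 0.007193
W = 10·14.4·(0.048113 − 0.007193) = 5.8924 kWh/t

W = 5.8924 kWh/t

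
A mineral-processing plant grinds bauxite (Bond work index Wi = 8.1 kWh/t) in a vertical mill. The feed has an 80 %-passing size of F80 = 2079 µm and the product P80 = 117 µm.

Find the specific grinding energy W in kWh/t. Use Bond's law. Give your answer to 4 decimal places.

W = 10·Wi·(P80^(-½) − F80^(-½))
1/√117 = 0.092450;  1/√2079 = 0.021932
W = 10·8.1·(0.092450 − 0.021932) = 5.7120 kWh/t

W = 5.7120 kWh/t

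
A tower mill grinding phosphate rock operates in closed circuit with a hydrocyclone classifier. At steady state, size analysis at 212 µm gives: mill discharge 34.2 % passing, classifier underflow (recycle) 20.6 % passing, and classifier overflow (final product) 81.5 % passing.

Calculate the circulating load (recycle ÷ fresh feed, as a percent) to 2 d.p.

CL = 347.79 %

Let r = R/F. Size balance at 212 µm:
(1+r)d = ru + o → r = (o−d)/(d−u)
r = (81.5 − 34.2)/(34.2 − 20.6) = 47.3/13.6 = 3.4779
CL = 100·r = 347.79 %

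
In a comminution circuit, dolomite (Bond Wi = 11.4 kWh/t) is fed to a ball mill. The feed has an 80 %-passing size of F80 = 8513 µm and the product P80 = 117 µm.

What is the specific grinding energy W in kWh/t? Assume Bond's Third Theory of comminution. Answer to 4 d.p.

W = 9.3037 kWh/t

W = 10 Wi (1/√P80 − 1/√F80)  [Bond]
1/√117 = 0.092450;  1/√8513 = 0.010838
W = 10·11.4·(0.092450 − 0.010838) = 9.3037 kWh/t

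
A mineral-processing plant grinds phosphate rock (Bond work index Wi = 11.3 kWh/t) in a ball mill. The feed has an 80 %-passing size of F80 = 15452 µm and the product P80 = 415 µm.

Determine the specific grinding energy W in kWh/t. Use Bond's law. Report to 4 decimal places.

W = 4.6379 kWh/t

W = 10 Wi (1/√P80 − 1/√F80)  [Bond]
1/√415 = 0.049088;  1/√15452 = 0.008045
W = 10·11.3·(0.049088 − 0.008045) = 4.6379 kWh/t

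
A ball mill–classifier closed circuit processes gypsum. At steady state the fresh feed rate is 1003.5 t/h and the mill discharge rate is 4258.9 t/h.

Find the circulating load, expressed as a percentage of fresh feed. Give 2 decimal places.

M = F + R at steady state, so:
R = M − F = 4258.9 − 1003.5 = 3255.4 t/h
CL = 100·R/F = 100·3255.4/1003.5 = 324.40 %

CL = 324.40 %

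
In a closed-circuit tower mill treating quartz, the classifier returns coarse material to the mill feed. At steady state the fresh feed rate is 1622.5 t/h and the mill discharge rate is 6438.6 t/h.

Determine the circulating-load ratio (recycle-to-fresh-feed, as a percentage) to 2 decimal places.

Mill node: discharge = fresh + recycle.
R = M − F = 6438.6 − 1622.5 = 4816.1 t/h
CL = 100·R/F = 100·4816.1/1622.5 = 296.83 %

CL = 296.83 %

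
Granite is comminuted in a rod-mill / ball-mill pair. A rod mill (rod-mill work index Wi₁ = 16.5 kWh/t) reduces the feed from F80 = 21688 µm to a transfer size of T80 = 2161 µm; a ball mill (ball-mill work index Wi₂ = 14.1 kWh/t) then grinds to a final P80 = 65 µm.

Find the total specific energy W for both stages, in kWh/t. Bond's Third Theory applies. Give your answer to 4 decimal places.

W = 10·Wi·(P80^(-½) − F80^(-½))
Stage 1 (21688→2161 µm, Wi₁=16.5): W₁ = 10·16.5·(0.021512 − 0.006790) = 2.4290 kWh/t
Stage 2 (2161→65 µm, Wi₂=14.1): W₂ = 10·14.1·(0.124035 − 0.021512) = 14.4558 kWh/t
W = W₁ + W₂ = 2.4290 + 14.4558 = 16.8848 kWh/t

W = 16.8848 kWh/t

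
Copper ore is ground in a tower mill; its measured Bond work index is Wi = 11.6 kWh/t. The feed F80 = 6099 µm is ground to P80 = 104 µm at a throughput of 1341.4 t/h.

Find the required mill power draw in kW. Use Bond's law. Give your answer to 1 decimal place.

P = 13265.6 kW

W = 10·Wi·(P80^(-½) − F80^(-½))
W = 10·11.6·(1/√104 − 1/√6099) = 10·11.6·(0.085253) = 9.8894 kWh/t
P_mill = W·ṁ = 9.8894·1341.4 = 13265.6 kW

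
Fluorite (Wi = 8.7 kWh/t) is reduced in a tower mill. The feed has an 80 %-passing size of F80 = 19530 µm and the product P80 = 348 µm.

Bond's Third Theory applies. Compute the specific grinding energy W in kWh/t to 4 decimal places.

W = 10 Wi (P80^-0.5 − F80^-0.5)
1/√348 = 0.053606;  1/√19530 = 0.007156
W = 10·8.7·(0.053606 − 0.007156) = 4.0411 kWh/t

W = 4.0411 kWh/t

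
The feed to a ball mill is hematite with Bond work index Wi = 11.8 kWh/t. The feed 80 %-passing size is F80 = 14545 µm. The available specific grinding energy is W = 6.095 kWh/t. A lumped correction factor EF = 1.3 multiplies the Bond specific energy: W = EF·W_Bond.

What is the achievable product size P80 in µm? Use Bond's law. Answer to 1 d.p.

W = 10·Wi·(P80^(-½) − F80^(-½))
W_Bond = W / EF = 6.095 / 1.3 = 4.6885 kWh/t
1/√P80 = 1/√F80 + W_Bond/(10·Wi)
  = 4.6885/(10·11.8) + 1/√14545 = 0.039733 + 0.008292 = 0.048024
P80 = (1/0.048024)² = 20.8227² = 433.59 µm

P80 = 433.6 µm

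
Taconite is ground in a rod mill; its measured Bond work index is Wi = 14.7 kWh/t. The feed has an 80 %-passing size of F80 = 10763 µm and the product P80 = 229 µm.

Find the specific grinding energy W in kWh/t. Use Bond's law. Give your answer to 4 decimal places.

W = 8.2971 kWh/t

Bond:  W = 10 Wi (1/√P − 1/√F)
1/√229 = 0.066082;  1/√10763 = 0.009639
W = 10·14.7·(0.066082 − 0.009639) = 8.2971 kWh/t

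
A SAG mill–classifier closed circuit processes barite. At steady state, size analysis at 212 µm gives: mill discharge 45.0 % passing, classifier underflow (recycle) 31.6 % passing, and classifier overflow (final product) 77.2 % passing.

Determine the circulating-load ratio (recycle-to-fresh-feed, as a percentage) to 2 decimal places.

CL = 240.30 %

Balance %-passing 212 µm (r = R/F):
(1+r)d = ru + o → r = (o−d)/(d−u)
r = (77.2 − 45.0)/(45.0 − 31.6) = 32.2/13.4 = 2.4030
CL = 100·r = 240.30 %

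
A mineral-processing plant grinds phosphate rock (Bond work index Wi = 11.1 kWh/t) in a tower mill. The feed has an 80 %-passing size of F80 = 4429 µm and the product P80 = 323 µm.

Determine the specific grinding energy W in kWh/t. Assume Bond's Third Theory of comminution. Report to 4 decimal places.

W = 4.5083 kWh/t

Bond: W = 10·Wi·(1/√P80 − 1/√F80)
1/√323 = 0.055641;  1/√4429 = 0.015026
W = 10·11.1·(0.055641 − 0.015026) = 4.5083 kWh/t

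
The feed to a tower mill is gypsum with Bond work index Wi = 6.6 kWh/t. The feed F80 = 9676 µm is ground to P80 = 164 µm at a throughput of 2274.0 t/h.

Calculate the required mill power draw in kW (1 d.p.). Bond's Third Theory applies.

P = 10193.8 kW

W = 10 Wi (P80^-0.5 − F80^-0.5)
W = 10·6.6·(1/√164 − 1/√9676) = 10·6.6·(0.067921) = 4.4828 kWh/t
Mill draw = 4.4828 × 2274.0 = 10193.8 kW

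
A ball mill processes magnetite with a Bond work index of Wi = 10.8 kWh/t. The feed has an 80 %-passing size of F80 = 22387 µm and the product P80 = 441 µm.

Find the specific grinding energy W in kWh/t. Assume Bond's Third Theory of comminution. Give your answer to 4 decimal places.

Bond: W = 10·Wi·(1/√P80 − 1/√F80)
1/√441 = 0.047619;  1/√22387 = 0.006683
W = 10·10.8·(0.047619 − 0.006683) = 4.4210 kWh/t

W = 4.4210 kWh/t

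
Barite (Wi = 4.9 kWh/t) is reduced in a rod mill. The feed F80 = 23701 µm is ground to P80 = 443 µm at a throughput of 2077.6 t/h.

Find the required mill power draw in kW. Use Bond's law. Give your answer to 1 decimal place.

Bond: W = 10·Wi·(1/√P80 − 1/√F80)
W = 10·4.9·(1/√443 − 1/√23701) = 10·4.9·(0.041016) = 2.0098 kWh/t
Power = W × throughput = 2.0098 kWh/t × 2077.6 t/h = 4175.5 kW

P = 4175.5 kW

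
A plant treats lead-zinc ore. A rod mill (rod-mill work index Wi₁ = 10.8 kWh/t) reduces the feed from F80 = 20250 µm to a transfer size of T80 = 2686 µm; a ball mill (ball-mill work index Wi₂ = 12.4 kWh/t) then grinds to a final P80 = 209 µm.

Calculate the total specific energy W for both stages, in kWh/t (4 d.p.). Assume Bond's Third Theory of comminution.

W = 10 Wi / √P80 − 10 Wi / √F80
Stage 1 (20250→2686 µm, Wi₁=10.8): W₁ = 10·10.8·(0.019295 − 0.007027) = 1.3249 kWh/t
Stage 2 (2686→209 µm, Wi₂=12.4): W₂ = 10·12.4·(0.069171 − 0.019295) = 6.1847 kWh/t
W = W₁ + W₂ = 1.3249 + 6.1847 = 7.5096 kWh/t

W = 7.5096 kWh/t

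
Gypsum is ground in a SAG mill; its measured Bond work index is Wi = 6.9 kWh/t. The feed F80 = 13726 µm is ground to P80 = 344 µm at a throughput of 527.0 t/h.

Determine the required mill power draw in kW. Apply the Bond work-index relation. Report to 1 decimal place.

P = 1650.2 kW

W = 10·Wi·[P80^(−½) − F80^(−½)]
W = 10·6.9·(1/√344 − 1/√13726) = 10·6.9·(0.045381) = 3.1313 kWh/t
Power = W × throughput = 3.1313 kWh/t × 527.0 t/h = 1650.2 kW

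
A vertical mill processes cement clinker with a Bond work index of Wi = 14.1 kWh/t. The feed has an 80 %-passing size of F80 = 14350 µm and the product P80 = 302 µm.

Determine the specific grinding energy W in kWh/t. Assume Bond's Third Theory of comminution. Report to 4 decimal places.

W = 6.9366 kWh/t

W = 10 Wi (1/√P80 − 1/√F80)  [Bond]
1/√302 = 0.057544;  1/√14350 = 0.008348
W = 10·14.1·(0.057544 − 0.008348) = 6.9366 kWh/t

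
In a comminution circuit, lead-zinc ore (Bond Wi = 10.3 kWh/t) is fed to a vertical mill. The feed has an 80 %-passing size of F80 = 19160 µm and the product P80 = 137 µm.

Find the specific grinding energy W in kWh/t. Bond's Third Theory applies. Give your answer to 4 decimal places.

W = 8.0558 kWh/t

W = 10·Wi·[P80^(−½) − F80^(−½)]
1/√137 = 0.085436;  1/√19160 = 0.007224
W = 10·10.3·(0.085436 − 0.007224) = 8.0558 kWh/t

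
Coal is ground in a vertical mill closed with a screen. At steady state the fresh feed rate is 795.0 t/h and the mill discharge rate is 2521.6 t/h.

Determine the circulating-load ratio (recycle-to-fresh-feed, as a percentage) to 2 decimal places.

CL = 217.18 %

M = F + R at steady state, so:
R = M − F = 2521.6 − 795.0 = 1726.6 t/h
CL = 100·R/F = 100·1726.6/795.0 = 217.18 %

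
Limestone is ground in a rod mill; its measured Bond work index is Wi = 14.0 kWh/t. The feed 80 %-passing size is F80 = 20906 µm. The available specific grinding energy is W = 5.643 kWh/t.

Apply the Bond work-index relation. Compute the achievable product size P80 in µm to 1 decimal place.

P80 = 448.4 µm

W_Bond = 10·Wi·(1/√P₈₀ − 1/√F₈₀)
1/√P80 = 1/√F80 + W/(10·Wi)
  = 5.6430/(10·14.0) + 1/√20906 = 0.040307 + 0.006916 = 0.047223
P80 = (1/0.047223)² = 21.1760² = 448.42 µm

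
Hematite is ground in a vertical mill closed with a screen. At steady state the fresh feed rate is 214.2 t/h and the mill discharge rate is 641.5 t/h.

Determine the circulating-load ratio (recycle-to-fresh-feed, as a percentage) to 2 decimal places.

CL = 199.49 %

M = F + R at steady state, so:
R = M − F = 641.5 − 214.2 = 427.3 t/h
CL = 100·R/F = 100·427.3/214.2 = 199.49 %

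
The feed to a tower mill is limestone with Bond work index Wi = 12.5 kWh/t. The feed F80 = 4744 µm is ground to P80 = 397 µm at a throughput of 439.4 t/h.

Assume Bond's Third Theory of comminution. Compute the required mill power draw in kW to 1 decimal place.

W = 10·Wi·(P80^(-½) − F80^(-½))
W = 10·12.5·(1/√397 − 1/√4744) = 10·12.5·(0.035670) = 4.4587 kWh/t
P = W·T = 4.4587·439.4 = 1959.2 kW

P = 1959.2 kW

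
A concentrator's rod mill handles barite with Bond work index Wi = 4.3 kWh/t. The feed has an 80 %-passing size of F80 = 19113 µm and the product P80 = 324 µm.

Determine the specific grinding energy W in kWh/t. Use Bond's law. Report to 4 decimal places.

W_Bond = 10·Wi·(1/√P₈₀ − 1/√F₈₀)
1/√324 = 0.055556;  1/√19113 = 0.007233
W = 10·4.3·(0.055556 − 0.007233) = 2.0779 kWh/t

W = 2.0779 kWh/t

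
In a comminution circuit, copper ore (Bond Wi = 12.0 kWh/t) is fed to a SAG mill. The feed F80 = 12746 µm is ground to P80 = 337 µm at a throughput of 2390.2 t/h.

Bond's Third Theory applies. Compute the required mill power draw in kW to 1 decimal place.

P = 13083.7 kW

Bond: W = 10·Wi·(1/√P80 − 1/√F80)
W = 10·12.0·(1/√337 − 1/√12746) = 10·12.0·(0.045616) = 5.4739 kWh/t
Mill draw = 5.4739 × 2390.2 = 13083.7 kW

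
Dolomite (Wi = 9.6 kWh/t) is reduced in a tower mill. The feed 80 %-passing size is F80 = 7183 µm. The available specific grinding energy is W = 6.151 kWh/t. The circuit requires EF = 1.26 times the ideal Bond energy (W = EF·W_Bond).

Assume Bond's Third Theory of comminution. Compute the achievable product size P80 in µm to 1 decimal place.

P80 = 254.8 µm

Bond: W = 10·Wi·(1/√P80 − 1/√F80)
W_Bond = W / EF = 6.151 / 1.26 = 4.8817 kWh/t
⇒ 1/√P80 = W_Bond/(10 Wi) + 1/√F80
  = 4.8817/(10·9.6) + 1/√7183 = 0.050852 + 0.011799 = 0.062651
P80 = (1/0.062651)² = 15.9615² = 254.77 µm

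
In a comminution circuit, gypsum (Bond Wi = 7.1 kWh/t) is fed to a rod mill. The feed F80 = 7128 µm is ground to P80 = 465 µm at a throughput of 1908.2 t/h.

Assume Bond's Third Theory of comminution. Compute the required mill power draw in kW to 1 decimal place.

P = 4678.1 kW

W = 10·Wi·[P80^(−½) − F80^(−½)]
W = 10·7.1·(1/√465 − 1/√7128) = 10·7.1·(0.034529) = 2.4516 kWh/t
Power = W × throughput = 2.4516 kWh/t × 1908.2 t/h = 4678.1 kW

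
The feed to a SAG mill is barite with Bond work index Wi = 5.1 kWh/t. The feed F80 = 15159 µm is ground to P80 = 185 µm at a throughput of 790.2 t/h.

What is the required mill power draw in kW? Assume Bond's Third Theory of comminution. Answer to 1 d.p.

W = 10 Wi / √P80 − 10 Wi / √F80
W = 10·5.1·(1/√185 − 1/√15159) = 10·5.1·(0.065399) = 3.3354 kWh/t
P_mill = W·ṁ = 3.3354·790.2 = 2635.6 kW

P = 2635.6 kW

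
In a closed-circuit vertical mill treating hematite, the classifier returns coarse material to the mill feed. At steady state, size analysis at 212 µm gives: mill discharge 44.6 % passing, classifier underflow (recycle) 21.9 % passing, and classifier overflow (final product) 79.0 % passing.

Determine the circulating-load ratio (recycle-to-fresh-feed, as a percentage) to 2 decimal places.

Mass balance on the −212 µm fraction:
Fd + Rd = Ru + Fo ⇒ R/F = (o−d)/(d−u)
r = (79.0 − 44.6)/(44.6 − 21.9) = 34.4/22.7 = 1.5154
CL = 100·r = 151.54 %

CL = 151.54 %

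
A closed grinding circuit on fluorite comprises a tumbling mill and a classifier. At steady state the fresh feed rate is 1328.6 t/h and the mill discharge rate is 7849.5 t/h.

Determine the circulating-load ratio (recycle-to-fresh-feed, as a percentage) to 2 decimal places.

CL = 490.81 %

Discharge = new feed + return, hence
R = M − F = 7849.5 − 1328.6 = 6520.9 t/h
CL = 100·R/F = 100·6520.9/1328.6 = 490.81 %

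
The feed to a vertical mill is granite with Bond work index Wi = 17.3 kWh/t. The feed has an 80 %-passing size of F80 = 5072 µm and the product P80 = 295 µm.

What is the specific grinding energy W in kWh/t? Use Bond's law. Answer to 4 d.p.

W = 7.6433 kWh/t

Bond: W = 10·Wi·(1/√P80 − 1/√F80)
1/√295 = 0.058222;  1/√5072 = 0.014041
W = 10·17.3·(0.058222 − 0.014041) = 7.6433 kWh/t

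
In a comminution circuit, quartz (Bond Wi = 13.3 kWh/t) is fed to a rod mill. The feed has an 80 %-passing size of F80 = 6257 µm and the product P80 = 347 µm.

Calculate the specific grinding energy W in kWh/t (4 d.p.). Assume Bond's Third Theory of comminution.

W = 5.4584 kWh/t

W = 10 Wi (P80^-0.5 − F80^-0.5)
1/√347 = 0.053683;  1/√6257 = 0.012642
W = 10·13.3·(0.053683 − 0.012642) = 5.4584 kWh/t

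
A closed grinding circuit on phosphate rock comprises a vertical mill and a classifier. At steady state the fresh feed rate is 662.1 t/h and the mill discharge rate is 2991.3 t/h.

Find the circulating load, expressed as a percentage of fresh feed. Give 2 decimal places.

Mill node: discharge = fresh + recycle.
R = M − F = 2991.3 − 662.1 = 2329.2 t/h
CL = 100·R/F = 100·2329.2/662.1 = 351.79 %

CL = 351.79 %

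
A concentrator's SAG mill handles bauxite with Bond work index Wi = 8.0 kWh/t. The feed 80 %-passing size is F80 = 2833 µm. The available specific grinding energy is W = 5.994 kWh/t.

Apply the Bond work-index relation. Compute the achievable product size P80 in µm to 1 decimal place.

P80 = 113.9 µm

Bond: W = 10·Wi·(1/√P80 − 1/√F80)
P80^-0.5 = F80^-0.5 + W/(10 Wi)
  = 5.9940/(10·8.0) + 1/√2833 = 0.074925 + 0.018788 = 0.093713
P80 = (1/0.093713)² = 10.6709² = 113.87 µm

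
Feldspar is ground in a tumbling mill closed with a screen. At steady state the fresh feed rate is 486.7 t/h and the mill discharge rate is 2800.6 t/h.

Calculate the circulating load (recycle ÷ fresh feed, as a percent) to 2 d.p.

CL = 475.43 %

M = F + R at steady state, so:
R = M − F = 2800.6 − 486.7 = 2313.9 t/h
CL = 100·R/F = 100·2313.9/486.7 = 475.43 %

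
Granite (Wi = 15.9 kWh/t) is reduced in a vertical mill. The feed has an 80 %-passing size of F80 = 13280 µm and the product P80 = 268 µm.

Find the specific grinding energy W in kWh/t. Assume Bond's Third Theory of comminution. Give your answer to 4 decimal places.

W = 8.3327 kWh/t

W = 10 Wi (1/√P80 − 1/√F80)  [Bond]
1/√268 = 0.061085;  1/√13280 = 0.008678
W = 10·15.9·(0.061085 − 0.008678) = 8.3327 kWh/t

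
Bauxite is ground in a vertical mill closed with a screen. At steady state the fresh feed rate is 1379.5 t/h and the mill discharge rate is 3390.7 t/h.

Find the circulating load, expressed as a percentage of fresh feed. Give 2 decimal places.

CL = 145.79 %

Discharge = new feed + return, hence
R = M − F = 3390.7 − 1379.5 = 2011.2 t/h
CL = 100·R/F = 100·2011.2/1379.5 = 145.79 %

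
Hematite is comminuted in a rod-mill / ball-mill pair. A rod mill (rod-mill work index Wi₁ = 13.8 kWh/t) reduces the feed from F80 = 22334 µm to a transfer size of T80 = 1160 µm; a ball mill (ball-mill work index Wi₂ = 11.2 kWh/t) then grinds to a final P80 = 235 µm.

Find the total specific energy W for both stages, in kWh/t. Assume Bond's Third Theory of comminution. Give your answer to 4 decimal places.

W = 7.1460 kWh/t

W = 10 Wi (1/√P80 − 1/√F80)  [Bond]
Stage 1 (22334→1160 µm, Wi₁=13.8): W₁ = 10·13.8·(0.029361 − 0.006691) = 3.1284 kWh/t
Stage 2 (1160→235 µm, Wi₂=11.2): W₂ = 10·11.2·(0.065233 − 0.029361) = 4.0176 kWh/t
W = W₁ + W₂ = 3.1284 + 4.0176 = 7.1460 kWh/t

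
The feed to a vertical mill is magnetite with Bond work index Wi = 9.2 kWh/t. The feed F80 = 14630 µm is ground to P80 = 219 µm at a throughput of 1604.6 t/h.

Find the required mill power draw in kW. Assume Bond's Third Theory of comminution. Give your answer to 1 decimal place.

W_Bond = 10·Wi·(1/√P₈₀ − 1/√F₈₀)
W = 10·9.2·(1/√219 − 1/√14630) = 10·9.2·(0.059306) = 5.4562 kWh/t
Mill draw = 5.4562 × 1604.6 = 8755.0 kW

P = 8755.0 kW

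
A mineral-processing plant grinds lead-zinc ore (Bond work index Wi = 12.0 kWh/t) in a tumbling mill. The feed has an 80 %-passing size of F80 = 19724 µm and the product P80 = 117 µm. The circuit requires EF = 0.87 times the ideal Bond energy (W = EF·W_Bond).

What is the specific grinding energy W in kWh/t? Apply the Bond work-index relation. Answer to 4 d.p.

W = 8.9084 kWh/t

W_Bond = 10·Wi·(1/√P₈₀ − 1/√F₈₀)
1/√117 = 0.092450;  1/√19724 = 0.007120
W = 10·12.0·(0.092450 − 0.007120) = 10.2396 kWh/t
Corrected W = EF·W_Bond = 0.87·10.2396 = 8.9084 kWh/t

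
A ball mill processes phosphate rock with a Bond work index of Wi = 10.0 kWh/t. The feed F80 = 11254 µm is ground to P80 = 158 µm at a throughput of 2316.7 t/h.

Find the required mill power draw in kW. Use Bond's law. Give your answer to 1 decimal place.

P = 16246.9 kW

W = 10·Wi·[P80^(−½) − F80^(−½)]
W = 10·10.0·(1/√158 − 1/√11254) = 10·10.0·(0.070129) = 7.0129 kWh/t
P_mill = W·ṁ = 7.0129·2316.7 = 16246.9 kW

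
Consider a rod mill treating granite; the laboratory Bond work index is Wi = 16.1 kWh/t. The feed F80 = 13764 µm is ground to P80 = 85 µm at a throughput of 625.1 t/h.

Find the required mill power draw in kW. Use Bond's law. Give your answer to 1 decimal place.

P = 10058.2 kW

W = 10 Wi (1/√P80 − 1/√F80)  [Bond]
W = 10·16.1·(1/√85 − 1/√13764) = 10·16.1·(0.099942) = 16.0906 kWh/t
P_mill = W·ṁ = 16.0906·625.1 = 10058.2 kW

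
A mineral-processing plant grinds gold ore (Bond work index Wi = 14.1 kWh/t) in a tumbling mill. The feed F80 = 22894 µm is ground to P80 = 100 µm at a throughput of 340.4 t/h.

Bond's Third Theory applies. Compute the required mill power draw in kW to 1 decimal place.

P = 4482.4 kW

W = 10·Wi·(P80^(-½) − F80^(-½))
W = 10·14.1·(1/√100 − 1/√22894) = 10·14.1·(0.093391) = 13.1681 kWh/t
P_mill = W·ṁ = 13.1681·340.4 = 4482.4 kW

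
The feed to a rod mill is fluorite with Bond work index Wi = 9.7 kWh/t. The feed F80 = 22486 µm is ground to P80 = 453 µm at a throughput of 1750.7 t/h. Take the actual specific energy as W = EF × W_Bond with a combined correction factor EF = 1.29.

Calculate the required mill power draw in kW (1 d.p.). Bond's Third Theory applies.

Bond: W = 10·Wi·(1/√P80 − 1/√F80)
W = 10·9.7·(1/√453 − 1/√22486) = 10·9.7·(0.040315) = 3.9106 kWh/t
W_actual = 1.29 × 3.9106 = 5.0447 kWh/t
P = W·T = 5.0447·1750.7 = 8831.7 kW

P = 8831.7 kW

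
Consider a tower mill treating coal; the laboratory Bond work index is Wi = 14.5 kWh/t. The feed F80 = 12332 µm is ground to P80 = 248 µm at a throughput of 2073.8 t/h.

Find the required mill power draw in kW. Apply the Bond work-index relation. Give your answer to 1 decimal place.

P = 16386.7 kW

Bond:  W = 10 Wi (1/√P − 1/√F)
W = 10·14.5·(1/√248 − 1/√12332) = 10·14.5·(0.054495) = 7.9018 kWh/t
P_mill = W·ṁ = 7.9018·2073.8 = 16386.7 kW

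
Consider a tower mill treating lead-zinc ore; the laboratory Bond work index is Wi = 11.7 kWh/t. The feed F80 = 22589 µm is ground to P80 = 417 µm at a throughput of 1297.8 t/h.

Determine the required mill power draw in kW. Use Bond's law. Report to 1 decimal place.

W_Bond = 10·Wi·(1/√P₈₀ − 1/√F₈₀)
W = 10·11.7·(1/√417 − 1/√22589) = 10·11.7·(0.042317) = 4.9511 kWh/t
P = W·T = 4.9511·1297.8 = 6425.5 kW

P = 6425.5 kW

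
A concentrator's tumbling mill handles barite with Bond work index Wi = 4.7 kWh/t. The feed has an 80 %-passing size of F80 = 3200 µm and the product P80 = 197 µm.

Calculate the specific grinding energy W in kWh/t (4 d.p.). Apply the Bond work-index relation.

W_Bond = 10·Wi·(1/√P₈₀ − 1/√F₈₀)
1/√197 = 0.071247;  1/√3200 = 0.017678
W = 10·4.7·(0.071247 − 0.017678) = 2.5178 kWh/t

W = 2.5178 kWh/t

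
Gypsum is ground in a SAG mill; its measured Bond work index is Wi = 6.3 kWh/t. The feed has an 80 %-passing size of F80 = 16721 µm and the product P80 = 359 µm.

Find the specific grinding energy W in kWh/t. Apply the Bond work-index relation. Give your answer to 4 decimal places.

W = 2.8378 kWh/t

W = 10 Wi (1/√P80 − 1/√F80)  [Bond]
1/√359 = 0.052778;  1/√16721 = 0.007733
W = 10·6.3·(0.052778 − 0.007733) = 2.8378 kWh/t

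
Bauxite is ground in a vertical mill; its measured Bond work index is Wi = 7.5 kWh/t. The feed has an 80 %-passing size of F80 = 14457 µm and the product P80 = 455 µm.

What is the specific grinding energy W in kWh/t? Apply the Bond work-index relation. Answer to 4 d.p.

W = 10 Wi (P80^-0.5 − F80^-0.5)
1/√455 = 0.046881;  1/√14457 = 0.008317
W = 10·7.5·(0.046881 − 0.008317) = 2.8923 kWh/t

W = 2.8923 kWh/t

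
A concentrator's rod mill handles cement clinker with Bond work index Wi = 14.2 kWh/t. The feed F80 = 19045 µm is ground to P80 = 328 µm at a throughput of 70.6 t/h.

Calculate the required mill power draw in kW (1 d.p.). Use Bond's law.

P = 480.9 kW

W_Bond = 10·Wi·(1/√P₈₀ − 1/√F₈₀)
W = 10·14.2·(1/√328 − 1/√19045) = 10·14.2·(0.047970) = 6.8117 kWh/t
Mill draw = 6.8117 × 70.6 = 480.9 kW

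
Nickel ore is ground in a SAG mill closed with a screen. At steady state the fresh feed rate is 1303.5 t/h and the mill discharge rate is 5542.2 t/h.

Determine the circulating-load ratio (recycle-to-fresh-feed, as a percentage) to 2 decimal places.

CL = 325.18 %

Mill node: discharge = fresh + recycle.
R = M − F = 5542.2 − 1303.5 = 4238.7 t/h
CL = 100·R/F = 100·4238.7/1303.5 = 325.18 %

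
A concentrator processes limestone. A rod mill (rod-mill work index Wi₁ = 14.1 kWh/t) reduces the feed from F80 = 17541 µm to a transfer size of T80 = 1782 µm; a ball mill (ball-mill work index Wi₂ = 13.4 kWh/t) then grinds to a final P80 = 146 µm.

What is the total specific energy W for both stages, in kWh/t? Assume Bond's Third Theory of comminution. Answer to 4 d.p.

W = 10 Wi / √P80 − 10 Wi / √F80
Stage 1 (17541→1782 µm, Wi₁=14.1): W₁ = 10·14.1·(0.023689 − 0.007550) = 2.2755 kWh/t
Stage 2 (1782→146 µm, Wi₂=13.4): W₂ = 10·13.4·(0.082761 − 0.023689) = 7.9156 kWh/t
W = W₁ + W₂ = 2.2755 + 7.9156 = 10.1911 kWh/t

W = 10.1911 kWh/t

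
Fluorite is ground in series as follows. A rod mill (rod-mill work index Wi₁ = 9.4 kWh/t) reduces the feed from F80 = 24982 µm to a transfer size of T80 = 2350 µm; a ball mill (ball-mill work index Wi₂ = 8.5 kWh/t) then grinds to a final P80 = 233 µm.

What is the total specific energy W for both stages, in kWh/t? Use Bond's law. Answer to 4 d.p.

W = 5.1595 kWh/t

Bond: W = 10·Wi·(1/√P80 − 1/√F80)
Stage 1 (24982→2350 µm, Wi₁=9.4): W₁ = 10·9.4·(0.020628 − 0.006327) = 1.3443 kWh/t
Stage 2 (2350→233 µm, Wi₂=8.5): W₂ = 10·8.5·(0.065512 − 0.020628) = 3.8151 kWh/t
W = W₁ + W₂ = 1.3443 + 3.8151 = 5.1595 kWh/t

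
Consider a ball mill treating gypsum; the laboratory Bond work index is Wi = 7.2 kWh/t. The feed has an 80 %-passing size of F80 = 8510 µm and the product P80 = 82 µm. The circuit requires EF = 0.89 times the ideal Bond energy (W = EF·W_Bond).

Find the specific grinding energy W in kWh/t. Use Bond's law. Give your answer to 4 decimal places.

Bond: W = 10·Wi·(1/√P80 − 1/√F80)
1/√82 = 0.110432;  1/√8510 = 0.010840
W = 10·7.2·(0.110432 − 0.010840) = 7.1706 kWh/t
Apply correction: 7.1706 × 0.89 = 6.3818 kWh/t

W = 6.3818 kWh/t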